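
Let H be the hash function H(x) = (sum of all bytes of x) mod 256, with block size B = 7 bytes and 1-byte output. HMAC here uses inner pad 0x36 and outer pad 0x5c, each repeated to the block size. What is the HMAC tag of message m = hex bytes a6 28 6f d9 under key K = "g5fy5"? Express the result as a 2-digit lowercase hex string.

Key "g5fy5" = 67 35 66 79 35 is 5 bytes ≤ B = 7; zero-pad to 7 bytes: K' = 67 35 66 79 35 00 00.
K' ⊕ ipad = 51 03 50 4f 03 36 36.  K' ⊕ opad = 3b 69 3a 25 69 5c 5c.
Inner input = (K'⊕ipad) ∥ m = 51 03 50 4f 03 36 36 ∥ a6 28 6f d9.
Inner hash: sum = 81+3+80+79+3+54+54+166+40+111+217 = 888; mod 256 = 120 → 78.
Outer input = (K'⊕opad) ∥ inner = 3b 69 3a 25 69 5c 5c ∥ 78.
Outer hash (tag): sum = 59+105+58+37+105+92+92+120 = 668; mod 256 = 156 → 9c.

9c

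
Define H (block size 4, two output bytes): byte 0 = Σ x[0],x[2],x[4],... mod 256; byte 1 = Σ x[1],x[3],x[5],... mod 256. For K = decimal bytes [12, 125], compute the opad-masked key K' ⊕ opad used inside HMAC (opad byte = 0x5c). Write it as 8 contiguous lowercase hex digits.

50215c5c

Key decimal bytes [12, 125] = 0c 7d is 2 bytes ≤ B = 4; zero-pad to 4 bytes: K' = 0c 7d 00 00.
XOR each byte with 0x5c: 0c⊕5c=50, 7d⊕5c=21, 00⊕5c=5c, 00⊕5c=5c.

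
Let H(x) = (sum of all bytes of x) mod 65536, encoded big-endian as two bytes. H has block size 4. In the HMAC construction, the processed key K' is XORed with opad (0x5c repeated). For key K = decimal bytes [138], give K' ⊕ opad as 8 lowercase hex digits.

d65c5c5c

Key decimal bytes [138] = 8a is 1 byte ≤ B = 4; zero-pad to 4 bytes: K' = 8a 00 00 00.
XOR each byte with 0x5c: 8a⊕5c=d6, 00⊕5c=5c, 00⊕5c=5c, 00⊕5c=5c.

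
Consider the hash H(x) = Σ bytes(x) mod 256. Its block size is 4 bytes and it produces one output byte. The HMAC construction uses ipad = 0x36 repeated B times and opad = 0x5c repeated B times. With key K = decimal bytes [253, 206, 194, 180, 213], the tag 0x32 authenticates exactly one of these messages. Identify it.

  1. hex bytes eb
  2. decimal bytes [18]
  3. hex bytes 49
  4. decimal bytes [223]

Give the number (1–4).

2

Key decimal bytes [253, 206, 194, 180, 213] = fd ce c2 b4 d5 is 5 bytes > B = 4, so hash it first: H(key) = 16, then zero-pad to 4 bytes: K' = 16 00 00 00.
K' ⊕ ipad = 20 36 36 36; K' ⊕ opad = 4a 5c 5c 5c.
m1: inner = H(20 36 36 36 eb) = ad; tag = H(4a 5c 5c 5c ad) = 0b
m2: inner = H(20 36 36 36 12) = d4; tag = H(4a 5c 5c 5c d4) = 32 ← matches
m3: inner = H(20 36 36 36 49) = 0b; tag = H(4a 5c 5c 5c 0b) = 69
m4: inner = H(20 36 36 36 df) = a1; tag = H(4a 5c 5c 5c a1) = ff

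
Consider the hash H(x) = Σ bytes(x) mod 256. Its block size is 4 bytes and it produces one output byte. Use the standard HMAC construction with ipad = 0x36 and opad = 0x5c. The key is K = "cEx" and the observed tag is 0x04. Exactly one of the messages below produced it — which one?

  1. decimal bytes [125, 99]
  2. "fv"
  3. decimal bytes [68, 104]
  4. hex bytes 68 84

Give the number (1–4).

Key "cEx" = 63 45 78 is 3 bytes ≤ B = 4; zero-pad to 4 bytes: K' = 63 45 78 00.
K' ⊕ ipad = 55 73 4e 36; K' ⊕ opad = 3f 19 24 5c.
m1: inner = H(55 73 4e 36 7d 63) = 2c; tag = H(3f 19 24 5c 2c) = 04 ← matches
m2: inner = H(55 73 4e 36 66 76) = 28; tag = H(3f 19 24 5c 28) = 00
m3: inner = H(55 73 4e 36 44 68) = f8; tag = H(3f 19 24 5c f8) = d0
m4: inner = H(55 73 4e 36 68 84) = 38; tag = H(3f 19 24 5c 38) = 10

1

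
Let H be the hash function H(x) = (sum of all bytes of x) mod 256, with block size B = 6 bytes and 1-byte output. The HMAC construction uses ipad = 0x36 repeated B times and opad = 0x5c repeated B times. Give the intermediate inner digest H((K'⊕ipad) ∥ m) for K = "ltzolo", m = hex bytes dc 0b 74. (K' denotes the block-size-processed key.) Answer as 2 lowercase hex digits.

4f

Key "ltzolo" = 6c 74 7a 6f 6c 6f is exactly B = 6 bytes: K' = 6c 74 7a 6f 6c 6f.
K' ⊕ ipad = 5a 42 4c 59 5a 59.
Inner input = 5a 42 4c 59 5a 59 ∥ dc 0b 74.
Inner hash: sum = 90+66+76+89+90+89+220+11+116 = 847; mod 256 = 79 → 4f.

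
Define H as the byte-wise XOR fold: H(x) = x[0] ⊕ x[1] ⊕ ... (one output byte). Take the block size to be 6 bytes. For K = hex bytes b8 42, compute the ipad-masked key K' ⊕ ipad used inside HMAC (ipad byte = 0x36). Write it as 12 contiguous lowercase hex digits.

8e7436363636

Key hex bytes b8 42 is 2 bytes ≤ B = 6; zero-pad to 6 bytes: K' = b8 42 00 00 00 00.
XOR each byte with 0x36: b8⊕36=8e, 42⊕36=74, 00⊕36=36, 00⊕36=36, 00⊕36=36, 00⊕36=36.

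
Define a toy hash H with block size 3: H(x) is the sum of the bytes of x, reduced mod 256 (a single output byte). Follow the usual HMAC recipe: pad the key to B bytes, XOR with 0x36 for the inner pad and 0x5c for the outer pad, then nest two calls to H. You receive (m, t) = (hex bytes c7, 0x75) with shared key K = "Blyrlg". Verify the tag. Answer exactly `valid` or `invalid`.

Key "Blyrlg" = 42 6c 79 72 6c 67 is 6 bytes > B = 3, so hash it first: H(key) = 6c, then zero-pad to 3 bytes: K' = 6c 00 00.
K' ⊕ ipad = 5a 36 36; K' ⊕ opad = 30 5c 5c.
Inner hash: sum = 90+54+54+199 = 397; mod 256 = 141 → 8d.
Outer hash (recomputed tag): sum = 48+92+92+141 = 373; mod 256 = 117 → 75.
Recomputed tag = 75; claimed = 75 → match.

valid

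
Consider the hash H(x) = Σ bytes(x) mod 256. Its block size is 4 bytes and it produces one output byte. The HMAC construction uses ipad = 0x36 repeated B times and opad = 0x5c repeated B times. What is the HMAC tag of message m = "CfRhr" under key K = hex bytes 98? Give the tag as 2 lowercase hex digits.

Key hex bytes 98 is 1 byte ≤ B = 4; zero-pad to 4 bytes: K' = 98 00 00 00.
K' ⊕ ipad = ae 36 36 36.  K' ⊕ opad = c4 5c 5c 5c.
Inner input = (K'⊕ipad) ∥ m = ae 36 36 36 ∥ 43 66 52 68 72.
Inner hash: sum = 174+54+54+54+67+102+82+104+114 = 805; mod 256 = 37 → 25.
Outer input = (K'⊕opad) ∥ inner = c4 5c 5c 5c ∥ 25.
Outer hash (tag): sum = 196+92+92+92+37 = 509; mod 256 = 253 → fd.

fd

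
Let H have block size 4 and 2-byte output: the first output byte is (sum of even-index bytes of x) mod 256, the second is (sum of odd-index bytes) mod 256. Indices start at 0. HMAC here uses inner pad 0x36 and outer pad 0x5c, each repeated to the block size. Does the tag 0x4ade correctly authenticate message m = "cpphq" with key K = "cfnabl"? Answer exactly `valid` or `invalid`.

Key "cfnabl" = 63 66 6e 61 62 6c is 6 bytes > B = 4, so hash it first: H(key) = 33 33, then zero-pad to 4 bytes: K' = 33 33 00 00.
K' ⊕ ipad = 05 05 36 36; K' ⊕ opad = 6f 6f 5c 5c.
Inner hash: even-index sum = 383 mod 256 = 127; odd-index sum = 275 mod 256 = 19 → 7f 13.
Outer hash (recomputed tag): even-index sum = 330 mod 256 = 74; odd-index sum = 222 mod 256 = 222 → 4a de.
Recomputed tag = 4ade; claimed = 4ade → match.

valid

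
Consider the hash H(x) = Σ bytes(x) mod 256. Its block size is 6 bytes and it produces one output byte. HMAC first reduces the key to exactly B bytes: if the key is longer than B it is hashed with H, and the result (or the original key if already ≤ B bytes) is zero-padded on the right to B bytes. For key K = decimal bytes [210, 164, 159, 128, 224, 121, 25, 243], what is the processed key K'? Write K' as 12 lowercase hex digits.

fa0000000000

|K| = 8 > B = 6, so first hash the key.
H(K): sum = 210+164+159+128+224+121+25+243 = 1274; mod 256 = 250 → fa.
Zero-pad H(K) = fa to 6 bytes: K' = fa 00 00 00 00 00.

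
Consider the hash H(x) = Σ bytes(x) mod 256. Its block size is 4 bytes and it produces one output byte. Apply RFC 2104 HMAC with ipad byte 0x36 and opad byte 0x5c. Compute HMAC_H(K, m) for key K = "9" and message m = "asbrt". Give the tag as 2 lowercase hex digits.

46

Key "9" = 39 is 1 byte ≤ B = 4; zero-pad to 4 bytes: K' = 39 00 00 00.
K' ⊕ ipad = 0f 36 36 36.  K' ⊕ opad = 65 5c 5c 5c.
Inner input = (K'⊕ipad) ∥ m = 0f 36 36 36 ∥ 61 73 62 72 74.
Inner hash: sum = 15+54+54+54+97+115+98+114+116 = 717; mod 256 = 205 → cd.
Outer input = (K'⊕opad) ∥ inner = 65 5c 5c 5c ∥ cd.
Outer hash (tag): sum = 101+92+92+92+205 = 582; mod 256 = 70 → 46.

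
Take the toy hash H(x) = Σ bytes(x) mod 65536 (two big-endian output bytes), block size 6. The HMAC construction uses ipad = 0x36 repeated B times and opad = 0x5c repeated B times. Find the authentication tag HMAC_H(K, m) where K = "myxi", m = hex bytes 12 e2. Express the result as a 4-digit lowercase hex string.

0220

Key "myxi" = 6d 79 78 69 is 4 bytes ≤ B = 6; zero-pad to 6 bytes: K' = 6d 79 78 69 00 00.
K' ⊕ ipad = 5b 4f 4e 5f 36 36.  K' ⊕ opad = 31 25 24 35 5c 5c.
Inner input = (K'⊕ipad) ∥ m = 5b 4f 4e 5f 36 36 ∥ 12 e2.
Inner hash: sum = 91+79+78+95+54+54+18+226 = 695 → 02 b7.
Outer input = (K'⊕opad) ∥ inner = 31 25 24 35 5c 5c ∥ 02 b7.
Outer hash (tag): sum = 49+37+36+53+92+92+2+183 = 544 → 02 20.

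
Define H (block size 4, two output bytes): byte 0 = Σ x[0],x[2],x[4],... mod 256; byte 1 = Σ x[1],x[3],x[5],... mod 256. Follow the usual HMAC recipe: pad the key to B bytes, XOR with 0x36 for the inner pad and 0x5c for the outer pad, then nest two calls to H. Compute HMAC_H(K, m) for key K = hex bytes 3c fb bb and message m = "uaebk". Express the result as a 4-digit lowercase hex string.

Key hex bytes 3c fb bb is 3 bytes ≤ B = 4; zero-pad to 4 bytes: K' = 3c fb bb 00.
K' ⊕ ipad = 0a cd 8d 36.  K' ⊕ opad = 60 a7 e7 5c.
Inner input = (K'⊕ipad) ∥ m = 0a cd 8d 36 ∥ 75 61 65 62 6b.
Inner hash: even-index sum = 476 mod 256 = 220; odd-index sum = 454 mod 256 = 198 → dc c6.
Outer input = (K'⊕opad) ∥ inner = 60 a7 e7 5c ∥ dc c6.
Outer hash (tag): even-index sum = 547 mod 256 = 35; odd-index sum = 457 mod 256 = 201 → 23 c9.

23c9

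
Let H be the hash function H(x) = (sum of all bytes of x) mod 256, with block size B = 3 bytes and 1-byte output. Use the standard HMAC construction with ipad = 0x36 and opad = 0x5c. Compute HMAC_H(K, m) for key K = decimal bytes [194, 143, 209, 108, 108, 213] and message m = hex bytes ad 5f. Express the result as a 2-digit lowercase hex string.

bc

Key decimal bytes [194, 143, 209, 108, 108, 213] = c2 8f d1 6c 6c d5 is 6 bytes > B = 3, so hash it first: H(key) = cf, then zero-pad to 3 bytes: K' = cf 00 00.
K' ⊕ ipad = f9 36 36.  K' ⊕ opad = 93 5c 5c.
Inner input = (K'⊕ipad) ∥ m = f9 36 36 ∥ ad 5f.
Inner hash: sum = 249+54+54+173+95 = 625; mod 256 = 113 → 71.
Outer input = (K'⊕opad) ∥ inner = 93 5c 5c ∥ 71.
Outer hash (tag): sum = 147+92+92+113 = 444; mod 256 = 188 → bc.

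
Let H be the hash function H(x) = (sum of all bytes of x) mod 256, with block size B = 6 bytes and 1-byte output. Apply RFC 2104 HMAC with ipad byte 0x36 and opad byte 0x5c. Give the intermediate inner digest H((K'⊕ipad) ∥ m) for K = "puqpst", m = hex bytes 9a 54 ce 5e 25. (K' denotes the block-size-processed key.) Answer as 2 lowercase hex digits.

dc

Key "puqpst" = 70 75 71 70 73 74 is exactly B = 6 bytes: K' = 70 75 71 70 73 74.
K' ⊕ ipad = 46 43 47 46 45 42.
Inner input = 46 43 47 46 45 42 ∥ 9a 54 ce 5e 25.
Inner hash: sum = 70+67+71+70+69+66+154+84+206+94+37 = 988; mod 256 = 220 → dc.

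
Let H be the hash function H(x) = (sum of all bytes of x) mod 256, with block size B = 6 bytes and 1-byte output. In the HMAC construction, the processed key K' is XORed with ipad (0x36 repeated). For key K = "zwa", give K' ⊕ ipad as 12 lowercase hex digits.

Key "zwa" = 7a 77 61 is 3 bytes ≤ B = 6; zero-pad to 6 bytes: K' = 7a 77 61 00 00 00.
XOR each byte with 0x36: 7a⊕36=4c, 77⊕36=41, 61⊕36=57, 00⊕36=36, 00⊕36=36, 00⊕36=36.

4c4157363636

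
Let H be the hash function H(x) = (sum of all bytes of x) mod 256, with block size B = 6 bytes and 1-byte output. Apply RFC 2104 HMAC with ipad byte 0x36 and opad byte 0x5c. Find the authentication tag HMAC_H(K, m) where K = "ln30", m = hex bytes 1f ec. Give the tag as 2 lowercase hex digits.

Key "ln30" = 6c 6e 33 30 is 4 bytes ≤ B = 6; zero-pad to 6 bytes: K' = 6c 6e 33 30 00 00.
K' ⊕ ipad = 5a 58 05 06 36 36.  K' ⊕ opad = 30 32 6f 6c 5c 5c.
Inner input = (K'⊕ipad) ∥ m = 5a 58 05 06 36 36 ∥ 1f ec.
Inner hash: sum = 90+88+5+6+54+54+31+236 = 564; mod 256 = 52 → 34.
Outer input = (K'⊕opad) ∥ inner = 30 32 6f 6c 5c 5c ∥ 34.
Outer hash (tag): sum = 48+50+111+108+92+92+52 = 553; mod 256 = 41 → 29.

29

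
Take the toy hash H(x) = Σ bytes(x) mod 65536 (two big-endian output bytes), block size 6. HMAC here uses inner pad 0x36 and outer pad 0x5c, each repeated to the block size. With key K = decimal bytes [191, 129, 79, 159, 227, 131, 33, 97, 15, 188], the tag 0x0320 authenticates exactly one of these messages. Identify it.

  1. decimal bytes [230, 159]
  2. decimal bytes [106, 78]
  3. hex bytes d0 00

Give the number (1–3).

2

Key decimal bytes [191, 129, 79, 159, 227, 131, 33, 97, 15, 188] = bf 81 4f 9f e3 83 21 61 0f bc is 10 bytes > B = 6, so hash it first: H(key) = 04 e1, then zero-pad to 6 bytes: K' = 04 e1 00 00 00 00.
K' ⊕ ipad = 32 d7 36 36 36 36; K' ⊕ opad = 58 bd 5c 5c 5c 5c.
m1: inner = H(32 d7 36 36 36 36 e6 9f) = 03 66; tag = H(58 bd 5c 5c 5c 5c 03 66) = 02ee
m2: inner = H(32 d7 36 36 36 36 6a 4e) = 02 99; tag = H(58 bd 5c 5c 5c 5c 02 99) = 0320 ← matches
m3: inner = H(32 d7 36 36 36 36 d0 00) = 02 b1; tag = H(58 bd 5c 5c 5c 5c 02 b1) = 0338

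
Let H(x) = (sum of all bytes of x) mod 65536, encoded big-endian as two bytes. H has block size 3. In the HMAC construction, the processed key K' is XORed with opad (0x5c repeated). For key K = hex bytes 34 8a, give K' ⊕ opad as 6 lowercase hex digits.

68d65c

Key hex bytes 34 8a is 2 bytes ≤ B = 3; zero-pad to 3 bytes: K' = 34 8a 00.
XOR each byte with 0x5c: 34⊕5c=68, 8a⊕5c=d6, 00⊕5c=5c.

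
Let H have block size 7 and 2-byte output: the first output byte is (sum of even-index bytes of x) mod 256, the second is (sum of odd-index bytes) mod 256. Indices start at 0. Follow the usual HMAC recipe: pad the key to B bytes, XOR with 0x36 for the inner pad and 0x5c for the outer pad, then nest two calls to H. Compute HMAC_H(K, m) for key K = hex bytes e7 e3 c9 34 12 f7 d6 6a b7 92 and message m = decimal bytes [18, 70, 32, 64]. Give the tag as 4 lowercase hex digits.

01af

Key hex bytes e7 e3 c9 34 12 f7 d6 6a b7 92 is 10 bytes > B = 7, so hash it first: H(key) = 4f 0a, then zero-pad to 7 bytes: K' = 4f 0a 00 00 00 00 00.
K' ⊕ ipad = 79 3c 36 36 36 36 36.  K' ⊕ opad = 13 56 5c 5c 5c 5c 5c.
Inner input = (K'⊕ipad) ∥ m = 79 3c 36 36 36 36 36 ∥ 12 46 20 40.
Inner hash: even-index sum = 417 mod 256 = 161; odd-index sum = 218 mod 256 = 218 → a1 da.
Outer input = (K'⊕opad) ∥ inner = 13 56 5c 5c 5c 5c 5c ∥ a1 da.
Outer hash (tag): even-index sum = 513 mod 256 = 1; odd-index sum = 431 mod 256 = 175 → 01 af.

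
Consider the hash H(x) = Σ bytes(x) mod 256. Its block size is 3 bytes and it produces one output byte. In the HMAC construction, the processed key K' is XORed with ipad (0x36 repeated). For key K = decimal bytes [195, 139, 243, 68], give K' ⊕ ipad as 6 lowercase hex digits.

Key decimal bytes [195, 139, 243, 68] = c3 8b f3 44 is 4 bytes > B = 3, so hash it first: H(key) = 85, then zero-pad to 3 bytes: K' = 85 00 00.
XOR each byte with 0x36: 85⊕36=b3, 00⊕36=36, 00⊕36=36.

b33636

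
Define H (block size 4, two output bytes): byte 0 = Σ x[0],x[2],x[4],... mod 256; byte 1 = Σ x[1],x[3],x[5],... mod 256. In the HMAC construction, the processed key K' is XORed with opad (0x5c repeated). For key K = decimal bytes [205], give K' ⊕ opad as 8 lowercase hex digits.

Key decimal bytes [205] = cd is 1 byte ≤ B = 4; zero-pad to 4 bytes: K' = cd 00 00 00.
XOR each byte with 0x5c: cd⊕5c=91, 00⊕5c=5c, 00⊕5c=5c, 00⊕5c=5c.

915c5c5c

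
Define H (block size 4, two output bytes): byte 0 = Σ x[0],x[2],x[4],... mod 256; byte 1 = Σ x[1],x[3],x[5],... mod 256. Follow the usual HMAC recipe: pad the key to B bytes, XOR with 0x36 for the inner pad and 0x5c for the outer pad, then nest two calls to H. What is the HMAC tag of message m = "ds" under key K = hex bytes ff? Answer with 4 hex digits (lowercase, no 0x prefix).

6297

Key hex bytes ff is 1 byte ≤ B = 4; zero-pad to 4 bytes: K' = ff 00 00 00.
K' ⊕ ipad = c9 36 36 36.  K' ⊕ opad = a3 5c 5c 5c.
Inner input = (K'⊕ipad) ∥ m = c9 36 36 36 ∥ 64 73.
Inner hash: even-index sum = 355 mod 256 = 99; odd-index sum = 223 mod 256 = 223 → 63 df.
Outer input = (K'⊕opad) ∥ inner = a3 5c 5c 5c ∥ 63 df.
Outer hash (tag): even-index sum = 354 mod 256 = 98; odd-index sum = 407 mod 256 = 151 → 62 97.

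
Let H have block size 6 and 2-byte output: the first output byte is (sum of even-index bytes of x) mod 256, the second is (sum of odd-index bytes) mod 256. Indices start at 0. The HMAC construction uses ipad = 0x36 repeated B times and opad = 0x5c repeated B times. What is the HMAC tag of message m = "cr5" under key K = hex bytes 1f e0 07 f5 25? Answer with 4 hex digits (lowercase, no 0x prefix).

Key hex bytes 1f e0 07 f5 25 is 5 bytes ≤ B = 6; zero-pad to 6 bytes: K' = 1f e0 07 f5 25 00.
K' ⊕ ipad = 29 d6 31 c3 13 36.  K' ⊕ opad = 43 bc 5b a9 79 5c.
Inner input = (K'⊕ipad) ∥ m = 29 d6 31 c3 13 36 ∥ 63 72 35.
Inner hash: even-index sum = 261 mod 256 = 5; odd-index sum = 577 mod 256 = 65 → 05 41.
Outer input = (K'⊕opad) ∥ inner = 43 bc 5b a9 79 5c ∥ 05 41.
Outer hash (tag): even-index sum = 284 mod 256 = 28; odd-index sum = 514 mod 256 = 2 → 1c 02.

1c02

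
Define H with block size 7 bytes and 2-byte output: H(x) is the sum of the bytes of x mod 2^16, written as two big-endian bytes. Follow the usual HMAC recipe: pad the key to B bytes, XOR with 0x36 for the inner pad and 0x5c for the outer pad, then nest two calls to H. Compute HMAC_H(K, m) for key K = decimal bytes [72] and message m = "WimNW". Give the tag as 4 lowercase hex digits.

Key decimal bytes [72] = 48 is 1 byte ≤ B = 7; zero-pad to 7 bytes: K' = 48 00 00 00 00 00 00.
K' ⊕ ipad = 7e 36 36 36 36 36 36.  K' ⊕ opad = 14 5c 5c 5c 5c 5c 5c.
Inner input = (K'⊕ipad) ∥ m = 7e 36 36 36 36 36 36 ∥ 57 69 6d 4e 57.
Inner hash: sum = 126+54+54+54+54+54+54+87+105+109+78+87 = 916 → 03 94.
Outer input = (K'⊕opad) ∥ inner = 14 5c 5c 5c 5c 5c 5c ∥ 03 94.
Outer hash (tag): sum = 20+92+92+92+92+92+92+3+148 = 723 → 02 d3.

02d3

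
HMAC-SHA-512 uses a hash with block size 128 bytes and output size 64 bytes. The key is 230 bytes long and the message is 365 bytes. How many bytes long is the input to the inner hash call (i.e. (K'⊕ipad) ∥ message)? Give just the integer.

493

Key is 230 > 128 bytes, so it is hashed to 64 bytes then zero-padded to 128: |K'| = 128.
Inner input = (K'⊕ipad) ∥ m → 128 + 365 = 493 bytes.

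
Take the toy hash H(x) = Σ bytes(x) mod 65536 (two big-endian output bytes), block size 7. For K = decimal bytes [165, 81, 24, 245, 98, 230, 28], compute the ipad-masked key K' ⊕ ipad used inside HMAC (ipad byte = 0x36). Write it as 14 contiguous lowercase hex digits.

Key decimal bytes [165, 81, 24, 245, 98, 230, 28] = a5 51 18 f5 62 e6 1c is exactly B = 7 bytes: K' = a5 51 18 f5 62 e6 1c.
XOR each byte with 0x36: a5⊕36=93, 51⊕36=67, 18⊕36=2e, f5⊕36=c3, 62⊕36=54, e6⊕36=d0, 1c⊕36=2a.

93672ec354d02a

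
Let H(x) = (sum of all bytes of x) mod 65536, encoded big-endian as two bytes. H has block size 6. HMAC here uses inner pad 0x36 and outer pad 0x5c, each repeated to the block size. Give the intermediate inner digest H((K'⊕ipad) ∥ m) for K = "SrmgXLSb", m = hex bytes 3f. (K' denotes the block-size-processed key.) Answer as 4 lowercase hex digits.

Key "SrmgXLSb" = 53 72 6d 67 58 4c 53 62 is 8 bytes > B = 6, so hash it first: H(key) = 02 f2, then zero-pad to 6 bytes: K' = 02 f2 00 00 00 00.
K' ⊕ ipad = 34 c4 36 36 36 36.
Inner input = 34 c4 36 36 36 36 ∥ 3f.
Inner hash: sum = 52+196+54+54+54+54+63 = 527 → 02 0f.

020f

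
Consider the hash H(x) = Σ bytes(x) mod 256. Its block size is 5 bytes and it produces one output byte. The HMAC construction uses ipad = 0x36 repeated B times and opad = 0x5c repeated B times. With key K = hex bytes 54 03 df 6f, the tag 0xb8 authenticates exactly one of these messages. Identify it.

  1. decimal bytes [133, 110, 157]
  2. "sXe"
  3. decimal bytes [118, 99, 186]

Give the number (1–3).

2

Key hex bytes 54 03 df 6f is 4 bytes ≤ B = 5; zero-pad to 5 bytes: K' = 54 03 df 6f 00.
K' ⊕ ipad = 62 35 e9 59 36; K' ⊕ opad = 08 5f 83 33 5c.
m1: inner = H(62 35 e9 59 36 85 6e 9d) = 9f; tag = H(08 5f 83 33 5c 9f) = 18
m2: inner = H(62 35 e9 59 36 73 58 65) = 3f; tag = H(08 5f 83 33 5c 3f) = b8 ← matches
m3: inner = H(62 35 e9 59 36 76 63 ba) = a2; tag = H(08 5f 83 33 5c a2) = 1b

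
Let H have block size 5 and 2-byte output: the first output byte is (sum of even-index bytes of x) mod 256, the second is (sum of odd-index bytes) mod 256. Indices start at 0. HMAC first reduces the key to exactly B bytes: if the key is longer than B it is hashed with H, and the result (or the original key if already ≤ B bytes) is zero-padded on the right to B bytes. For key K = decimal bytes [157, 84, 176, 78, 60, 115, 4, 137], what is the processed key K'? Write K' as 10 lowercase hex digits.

|K| = 8 > B = 5, so first hash the key.
H(K): even-index sum = 397 mod 256 = 141; odd-index sum = 414 mod 256 = 158 → 8d 9e.
Zero-pad H(K) = 8d 9e to 5 bytes: K' = 8d 9e 00 00 00.

8d9e000000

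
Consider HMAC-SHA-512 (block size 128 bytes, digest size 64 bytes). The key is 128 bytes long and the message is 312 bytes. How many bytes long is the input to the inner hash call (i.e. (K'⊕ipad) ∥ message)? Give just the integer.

440

Key is 128 ≤ 128 bytes, zero-padded: |K'| = 128.
Inner input = (K'⊕ipad) ∥ m → 128 + 312 = 440 bytes.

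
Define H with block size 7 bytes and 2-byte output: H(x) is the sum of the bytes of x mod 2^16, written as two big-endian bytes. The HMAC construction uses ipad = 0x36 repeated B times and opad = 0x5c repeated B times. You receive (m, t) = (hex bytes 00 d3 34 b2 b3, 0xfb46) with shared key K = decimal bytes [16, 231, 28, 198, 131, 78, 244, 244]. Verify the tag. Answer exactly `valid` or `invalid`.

Key decimal bytes [16, 231, 28, 198, 131, 78, 244, 244] = 10 e7 1c c6 83 4e f4 f4 is 8 bytes > B = 7, so hash it first: H(key) = 04 92, then zero-pad to 7 bytes: K' = 04 92 00 00 00 00 00.
K' ⊕ ipad = 32 a4 36 36 36 36 36; K' ⊕ opad = 58 ce 5c 5c 5c 5c 5c.
Inner hash: sum = 50+164+54+54+54+54+54+0+211+52+178+179 = 1104 → 04 50.
Outer hash (recomputed tag): sum = 88+206+92+92+92+92+92+4+80 = 838 → 03 46.
Recomputed tag = 0346; claimed = fb46 → mismatch.

invalid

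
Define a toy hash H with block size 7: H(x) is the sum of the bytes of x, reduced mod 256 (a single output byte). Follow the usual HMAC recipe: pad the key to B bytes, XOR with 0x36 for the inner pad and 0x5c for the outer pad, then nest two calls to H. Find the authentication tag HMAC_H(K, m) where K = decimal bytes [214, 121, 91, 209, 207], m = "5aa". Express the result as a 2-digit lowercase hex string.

Key decimal bytes [214, 121, 91, 209, 207] = d6 79 5b d1 cf is 5 bytes ≤ B = 7; zero-pad to 7 bytes: K' = d6 79 5b d1 cf 00 00.
K' ⊕ ipad = e0 4f 6d e7 f9 36 36.  K' ⊕ opad = 8a 25 07 8d 93 5c 5c.
Inner input = (K'⊕ipad) ∥ m = e0 4f 6d e7 f9 36 36 ∥ 35 61 61.
Inner hash: sum = 224+79+109+231+249+54+54+53+97+97 = 1247; mod 256 = 223 → df.
Outer input = (K'⊕opad) ∥ inner = 8a 25 07 8d 93 5c 5c ∥ df.
Outer hash (tag): sum = 138+37+7+141+147+92+92+223 = 877; mod 256 = 109 → 6d.

6d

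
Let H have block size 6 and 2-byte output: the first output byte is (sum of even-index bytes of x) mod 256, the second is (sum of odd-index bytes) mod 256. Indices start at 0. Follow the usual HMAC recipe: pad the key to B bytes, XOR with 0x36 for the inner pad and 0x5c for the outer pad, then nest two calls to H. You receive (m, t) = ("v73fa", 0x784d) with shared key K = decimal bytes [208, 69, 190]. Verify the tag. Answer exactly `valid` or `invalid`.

Key decimal bytes [208, 69, 190] = d0 45 be is 3 bytes ≤ B = 6; zero-pad to 6 bytes: K' = d0 45 be 00 00 00.
K' ⊕ ipad = e6 73 88 36 36 36; K' ⊕ opad = 8c 19 e2 5c 5c 5c.
Inner hash: even-index sum = 686 mod 256 = 174; odd-index sum = 380 mod 256 = 124 → ae 7c.
Outer hash (recomputed tag): even-index sum = 632 mod 256 = 120; odd-index sum = 333 mod 256 = 77 → 78 4d.
Recomputed tag = 784d; claimed = 784d → match.

valid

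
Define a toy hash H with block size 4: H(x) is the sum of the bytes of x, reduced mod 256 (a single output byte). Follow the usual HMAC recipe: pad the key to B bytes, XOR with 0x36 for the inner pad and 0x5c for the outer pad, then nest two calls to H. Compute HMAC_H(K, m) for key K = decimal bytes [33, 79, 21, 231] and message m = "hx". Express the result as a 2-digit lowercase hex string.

Key decimal bytes [33, 79, 21, 231] = 21 4f 15 e7 is exactly B = 4 bytes: K' = 21 4f 15 e7.
K' ⊕ ipad = 17 79 23 d1.  K' ⊕ opad = 7d 13 49 bb.
Inner input = (K'⊕ipad) ∥ m = 17 79 23 d1 ∥ 68 78.
Inner hash: sum = 23+121+35+209+104+120 = 612; mod 256 = 100 → 64.
Outer input = (K'⊕opad) ∥ inner = 7d 13 49 bb ∥ 64.
Outer hash (tag): sum = 125+19+73+187+100 = 504; mod 256 = 248 → f8.

f8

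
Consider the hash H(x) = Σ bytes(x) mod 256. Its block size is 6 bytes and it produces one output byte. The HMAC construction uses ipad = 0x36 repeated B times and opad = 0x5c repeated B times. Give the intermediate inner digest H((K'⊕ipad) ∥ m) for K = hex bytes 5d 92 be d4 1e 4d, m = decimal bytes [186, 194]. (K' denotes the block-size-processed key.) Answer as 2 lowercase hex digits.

98

Key hex bytes 5d 92 be d4 1e 4d is exactly B = 6 bytes: K' = 5d 92 be d4 1e 4d.
K' ⊕ ipad = 6b a4 88 e2 28 7b.
Inner input = 6b a4 88 e2 28 7b ∥ ba c2.
Inner hash: sum = 107+164+136+226+40+123+186+194 = 1176; mod 256 = 152 → 98.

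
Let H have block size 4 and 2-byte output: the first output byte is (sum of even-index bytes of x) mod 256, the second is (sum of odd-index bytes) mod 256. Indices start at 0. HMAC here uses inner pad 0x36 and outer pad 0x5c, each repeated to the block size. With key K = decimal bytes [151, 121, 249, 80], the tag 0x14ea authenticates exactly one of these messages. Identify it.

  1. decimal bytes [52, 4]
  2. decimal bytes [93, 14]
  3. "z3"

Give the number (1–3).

Key decimal bytes [151, 121, 249, 80] = 97 79 f9 50 is exactly B = 4 bytes: K' = 97 79 f9 50.
K' ⊕ ipad = a1 4f cf 66; K' ⊕ opad = cb 25 a5 0c.
m1: inner = H(a1 4f cf 66 34 04) = a4 b9; tag = H(cb 25 a5 0c a4 b9) = 14ea ← matches
m2: inner = H(a1 4f cf 66 5d 0e) = cd c3; tag = H(cb 25 a5 0c cd c3) = 3df4
m3: inner = H(a1 4f cf 66 7a 33) = ea e8; tag = H(cb 25 a5 0c ea e8) = 5a19

1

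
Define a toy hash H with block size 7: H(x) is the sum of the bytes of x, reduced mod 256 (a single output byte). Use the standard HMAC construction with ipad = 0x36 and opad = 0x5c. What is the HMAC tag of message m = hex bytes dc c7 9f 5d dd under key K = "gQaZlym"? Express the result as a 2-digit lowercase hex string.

0c

Key "gQaZlym" = 67 51 61 5a 6c 79 6d is exactly B = 7 bytes: K' = 67 51 61 5a 6c 79 6d.
K' ⊕ ipad = 51 67 57 6c 5a 4f 5b.  K' ⊕ opad = 3b 0d 3d 06 30 25 31.
Inner input = (K'⊕ipad) ∥ m = 51 67 57 6c 5a 4f 5b ∥ dc c7 9f 5d dd.
Inner hash: sum = 81+103+87+108+90+79+91+220+199+159+93+221 = 1531; mod 256 = 251 → fb.
Outer input = (K'⊕opad) ∥ inner = 3b 0d 3d 06 30 25 31 ∥ fb.
Outer hash (tag): sum = 59+13+61+6+48+37+49+251 = 524; mod 256 = 12 → 0c.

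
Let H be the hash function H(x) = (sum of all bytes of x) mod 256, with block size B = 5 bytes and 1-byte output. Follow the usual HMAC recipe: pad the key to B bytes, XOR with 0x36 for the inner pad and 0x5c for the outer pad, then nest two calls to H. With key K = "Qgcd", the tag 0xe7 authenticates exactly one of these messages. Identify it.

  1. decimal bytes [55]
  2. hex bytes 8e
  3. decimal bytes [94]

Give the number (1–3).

Key "Qgcd" = 51 67 63 64 is 4 bytes ≤ B = 5; zero-pad to 5 bytes: K' = 51 67 63 64 00.
K' ⊕ ipad = 67 51 55 52 36; K' ⊕ opad = 0d 3b 3f 38 5c.
m1: inner = H(67 51 55 52 36 37) = cc; tag = H(0d 3b 3f 38 5c cc) = e7 ← matches
m2: inner = H(67 51 55 52 36 8e) = 23; tag = H(0d 3b 3f 38 5c 23) = 3e
m3: inner = H(67 51 55 52 36 5e) = f3; tag = H(0d 3b 3f 38 5c f3) = 0e

1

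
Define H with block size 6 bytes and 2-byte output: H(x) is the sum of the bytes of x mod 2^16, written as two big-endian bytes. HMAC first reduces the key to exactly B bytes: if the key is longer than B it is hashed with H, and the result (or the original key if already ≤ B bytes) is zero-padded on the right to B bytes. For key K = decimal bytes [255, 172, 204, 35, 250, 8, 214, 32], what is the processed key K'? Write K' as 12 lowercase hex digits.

|K| = 8 > B = 6, so first hash the key.
H(K): sum = 255+172+204+35+250+8+214+32 = 1170 → 04 92.
Zero-pad H(K) = 04 92 to 6 bytes: K' = 04 92 00 00 00 00.

049200000000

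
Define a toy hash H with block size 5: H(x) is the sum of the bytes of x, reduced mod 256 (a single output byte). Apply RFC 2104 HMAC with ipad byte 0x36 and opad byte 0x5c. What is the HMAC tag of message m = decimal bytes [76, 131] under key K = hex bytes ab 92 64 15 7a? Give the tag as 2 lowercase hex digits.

Key hex bytes ab 92 64 15 7a is exactly B = 5 bytes: K' = ab 92 64 15 7a.
K' ⊕ ipad = 9d a4 52 23 4c.  K' ⊕ opad = f7 ce 38 49 26.
Inner input = (K'⊕ipad) ∥ m = 9d a4 52 23 4c ∥ 4c 83.
Inner hash: sum = 157+164+82+35+76+76+131 = 721; mod 256 = 209 → d1.
Outer input = (K'⊕opad) ∥ inner = f7 ce 38 49 26 ∥ d1.
Outer hash (tag): sum = 247+206+56+73+38+209 = 829; mod 256 = 61 → 3d.

3d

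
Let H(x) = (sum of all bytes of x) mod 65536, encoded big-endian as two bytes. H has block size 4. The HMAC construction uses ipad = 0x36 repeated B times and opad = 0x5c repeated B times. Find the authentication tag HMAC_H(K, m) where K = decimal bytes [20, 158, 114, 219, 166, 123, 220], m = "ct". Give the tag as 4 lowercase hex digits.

Key decimal bytes [20, 158, 114, 219, 166, 123, 220] = 14 9e 72 db a6 7b dc is 7 bytes > B = 4, so hash it first: H(key) = 03 fc, then zero-pad to 4 bytes: K' = 03 fc 00 00.
K' ⊕ ipad = 35 ca 36 36.  K' ⊕ opad = 5f a0 5c 5c.
Inner input = (K'⊕ipad) ∥ m = 35 ca 36 36 ∥ 63 74.
Inner hash: sum = 53+202+54+54+99+116 = 578 → 02 42.
Outer input = (K'⊕opad) ∥ inner = 5f a0 5c 5c ∥ 02 42.
Outer hash (tag): sum = 95+160+92+92+2+66 = 507 → 01 fb.

01fb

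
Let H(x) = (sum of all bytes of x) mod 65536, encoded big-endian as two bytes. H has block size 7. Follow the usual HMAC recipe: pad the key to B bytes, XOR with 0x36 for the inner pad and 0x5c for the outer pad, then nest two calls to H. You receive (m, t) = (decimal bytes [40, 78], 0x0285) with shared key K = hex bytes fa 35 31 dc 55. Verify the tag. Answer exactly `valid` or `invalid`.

invalid

Key hex bytes fa 35 31 dc 55 is 5 bytes ≤ B = 7; zero-pad to 7 bytes: K' = fa 35 31 dc 55 00 00.
K' ⊕ ipad = cc 03 07 ea 63 36 36; K' ⊕ opad = a6 69 6d 80 09 5c 5c.
Inner hash: sum = 204+3+7+234+99+54+54+40+78 = 773 → 03 05.
Outer hash (recomputed tag): sum = 166+105+109+128+9+92+92+3+5 = 709 → 02 c5.
Recomputed tag = 02c5; claimed = 0285 → mismatch.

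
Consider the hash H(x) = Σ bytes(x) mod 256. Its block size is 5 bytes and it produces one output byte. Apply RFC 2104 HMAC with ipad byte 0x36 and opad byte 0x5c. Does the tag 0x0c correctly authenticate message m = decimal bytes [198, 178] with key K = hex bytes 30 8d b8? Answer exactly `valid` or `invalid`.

Key hex bytes 30 8d b8 is 3 bytes ≤ B = 5; zero-pad to 5 bytes: K' = 30 8d b8 00 00.
K' ⊕ ipad = 06 bb 8e 36 36; K' ⊕ opad = 6c d1 e4 5c 5c.
Inner hash: sum = 6+187+142+54+54+198+178 = 819; mod 256 = 51 → 33.
Outer hash (recomputed tag): sum = 108+209+228+92+92+51 = 780; mod 256 = 12 → 0c.
Recomputed tag = 0c; claimed = 0c → match.

valid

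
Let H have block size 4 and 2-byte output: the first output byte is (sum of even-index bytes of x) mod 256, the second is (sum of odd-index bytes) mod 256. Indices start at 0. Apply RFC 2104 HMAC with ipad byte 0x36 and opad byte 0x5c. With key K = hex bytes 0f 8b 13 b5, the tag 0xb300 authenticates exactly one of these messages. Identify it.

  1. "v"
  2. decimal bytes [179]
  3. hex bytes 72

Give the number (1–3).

Key hex bytes 0f 8b 13 b5 is exactly B = 4 bytes: K' = 0f 8b 13 b5.
K' ⊕ ipad = 39 bd 25 83; K' ⊕ opad = 53 d7 4f e9.
m1: inner = H(39 bd 25 83 76) = d4 40; tag = H(53 d7 4f e9 d4 40) = 7600
m2: inner = H(39 bd 25 83 b3) = 11 40; tag = H(53 d7 4f e9 11 40) = b300 ← matches
m3: inner = H(39 bd 25 83 72) = d0 40; tag = H(53 d7 4f e9 d0 40) = 7200

2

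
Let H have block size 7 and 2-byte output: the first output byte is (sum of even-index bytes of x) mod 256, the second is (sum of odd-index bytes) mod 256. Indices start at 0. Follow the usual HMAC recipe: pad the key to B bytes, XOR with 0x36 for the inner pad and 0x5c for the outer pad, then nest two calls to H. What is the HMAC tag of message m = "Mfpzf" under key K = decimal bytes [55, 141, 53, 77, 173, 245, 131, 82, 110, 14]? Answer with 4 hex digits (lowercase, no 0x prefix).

Key decimal bytes [55, 141, 53, 77, 173, 245, 131, 82, 110, 14] = 37 8d 35 4d ad f5 83 52 6e 0e is 10 bytes > B = 7, so hash it first: H(key) = 0a 2f, then zero-pad to 7 bytes: K' = 0a 2f 00 00 00 00 00.
K' ⊕ ipad = 3c 19 36 36 36 36 36.  K' ⊕ opad = 56 73 5c 5c 5c 5c 5c.
Inner input = (K'⊕ipad) ∥ m = 3c 19 36 36 36 36 36 ∥ 4d 66 70 7a 66.
Inner hash: even-index sum = 446 mod 256 = 190; odd-index sum = 424 mod 256 = 168 → be a8.
Outer input = (K'⊕opad) ∥ inner = 56 73 5c 5c 5c 5c 5c ∥ be a8.
Outer hash (tag): even-index sum = 530 mod 256 = 18; odd-index sum = 489 mod 256 = 233 → 12 e9.

12e9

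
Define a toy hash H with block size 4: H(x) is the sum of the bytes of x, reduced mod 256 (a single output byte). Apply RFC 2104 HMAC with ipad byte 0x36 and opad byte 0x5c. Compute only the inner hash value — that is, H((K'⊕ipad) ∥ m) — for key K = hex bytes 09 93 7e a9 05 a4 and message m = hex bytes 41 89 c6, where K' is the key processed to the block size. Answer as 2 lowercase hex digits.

8c

Key hex bytes 09 93 7e a9 05 a4 is 6 bytes > B = 4, so hash it first: H(key) = 6c, then zero-pad to 4 bytes: K' = 6c 00 00 00.
K' ⊕ ipad = 5a 36 36 36.
Inner input = 5a 36 36 36 ∥ 41 89 c6.
Inner hash: sum = 90+54+54+54+65+137+198 = 652; mod 256 = 140 → 8c.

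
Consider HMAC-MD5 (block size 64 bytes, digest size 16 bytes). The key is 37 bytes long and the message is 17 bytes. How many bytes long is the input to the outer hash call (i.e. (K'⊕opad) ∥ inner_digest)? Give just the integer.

Key is 37 ≤ 64 bytes, zero-padded: |K'| = 64.
Outer input = (K'⊕opad) ∥ H(inner) → 64 + 16 = 80 bytes.

80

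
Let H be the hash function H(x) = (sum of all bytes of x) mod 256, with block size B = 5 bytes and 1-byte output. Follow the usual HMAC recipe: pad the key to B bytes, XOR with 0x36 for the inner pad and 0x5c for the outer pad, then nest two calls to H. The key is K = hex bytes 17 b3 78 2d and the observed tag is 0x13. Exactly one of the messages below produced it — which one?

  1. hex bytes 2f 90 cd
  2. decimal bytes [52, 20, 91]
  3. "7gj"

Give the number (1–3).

2

Key hex bytes 17 b3 78 2d is 4 bytes ≤ B = 5; zero-pad to 5 bytes: K' = 17 b3 78 2d 00.
K' ⊕ ipad = 21 85 4e 1b 36; K' ⊕ opad = 4b ef 24 71 5c.
m1: inner = H(21 85 4e 1b 36 2f 90 cd) = d1; tag = H(4b ef 24 71 5c d1) = fc
m2: inner = H(21 85 4e 1b 36 34 14 5b) = e8; tag = H(4b ef 24 71 5c e8) = 13 ← matches
m3: inner = H(21 85 4e 1b 36 37 67 6a) = 4d; tag = H(4b ef 24 71 5c 4d) = 78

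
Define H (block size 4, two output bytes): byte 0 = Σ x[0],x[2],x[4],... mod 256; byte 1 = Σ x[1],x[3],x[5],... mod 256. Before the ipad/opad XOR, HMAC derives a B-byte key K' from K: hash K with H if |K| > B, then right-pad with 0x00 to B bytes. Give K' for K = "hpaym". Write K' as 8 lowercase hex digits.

36e90000

|K| = 5 > B = 4, so first hash the key.
H(K): even-index sum = 310 mod 256 = 54; odd-index sum = 233 mod 256 = 233 → 36 e9.
Zero-pad H(K) = 36 e9 to 4 bytes: K' = 36 e9 00 00.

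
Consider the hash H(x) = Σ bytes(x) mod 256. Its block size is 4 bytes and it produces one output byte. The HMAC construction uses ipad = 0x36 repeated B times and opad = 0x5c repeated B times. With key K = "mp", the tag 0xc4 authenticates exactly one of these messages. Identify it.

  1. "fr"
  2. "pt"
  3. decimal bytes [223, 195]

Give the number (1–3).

3

Key "mp" = 6d 70 is 2 bytes ≤ B = 4; zero-pad to 4 bytes: K' = 6d 70 00 00.
K' ⊕ ipad = 5b 46 36 36; K' ⊕ opad = 31 2c 5c 5c.
m1: inner = H(5b 46 36 36 66 72) = e5; tag = H(31 2c 5c 5c e5) = fa
m2: inner = H(5b 46 36 36 70 74) = f1; tag = H(31 2c 5c 5c f1) = 06
m3: inner = H(5b 46 36 36 df c3) = af; tag = H(31 2c 5c 5c af) = c4 ← matches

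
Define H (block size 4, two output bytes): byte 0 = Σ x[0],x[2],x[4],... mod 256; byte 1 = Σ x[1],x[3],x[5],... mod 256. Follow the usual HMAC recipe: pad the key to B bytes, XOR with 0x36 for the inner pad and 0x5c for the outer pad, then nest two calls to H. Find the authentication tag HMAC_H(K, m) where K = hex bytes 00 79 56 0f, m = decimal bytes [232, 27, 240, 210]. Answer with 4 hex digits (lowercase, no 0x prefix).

d4ed

Key hex bytes 00 79 56 0f is exactly B = 4 bytes: K' = 00 79 56 0f.
K' ⊕ ipad = 36 4f 60 39.  K' ⊕ opad = 5c 25 0a 53.
Inner input = (K'⊕ipad) ∥ m = 36 4f 60 39 ∥ e8 1b f0 d2.
Inner hash: even-index sum = 622 mod 256 = 110; odd-index sum = 373 mod 256 = 117 → 6e 75.
Outer input = (K'⊕opad) ∥ inner = 5c 25 0a 53 ∥ 6e 75.
Outer hash (tag): even-index sum = 212 mod 256 = 212; odd-index sum = 237 mod 256 = 237 → d4 ed.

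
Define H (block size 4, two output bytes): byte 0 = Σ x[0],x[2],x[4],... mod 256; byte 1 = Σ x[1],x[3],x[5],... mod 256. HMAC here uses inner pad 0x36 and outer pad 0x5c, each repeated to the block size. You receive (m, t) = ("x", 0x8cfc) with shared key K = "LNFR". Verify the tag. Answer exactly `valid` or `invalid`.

Key "LNFR" = 4c 4e 46 52 is exactly B = 4 bytes: K' = 4c 4e 46 52.
K' ⊕ ipad = 7a 78 70 64; K' ⊕ opad = 10 12 1a 0e.
Inner hash: even-index sum = 354 mod 256 = 98; odd-index sum = 220 mod 256 = 220 → 62 dc.
Outer hash (recomputed tag): even-index sum = 140 mod 256 = 140; odd-index sum = 252 mod 256 = 252 → 8c fc.
Recomputed tag = 8cfc; claimed = 8cfc → match.

valid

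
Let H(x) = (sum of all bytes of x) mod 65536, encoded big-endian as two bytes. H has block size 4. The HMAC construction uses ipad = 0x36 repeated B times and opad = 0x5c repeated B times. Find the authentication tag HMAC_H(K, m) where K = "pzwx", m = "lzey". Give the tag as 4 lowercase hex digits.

Key "pzwx" = 70 7a 77 78 is exactly B = 4 bytes: K' = 70 7a 77 78.
K' ⊕ ipad = 46 4c 41 4e.  K' ⊕ opad = 2c 26 2b 24.
Inner input = (K'⊕ipad) ∥ m = 46 4c 41 4e ∥ 6c 7a 65 79.
Inner hash: sum = 70+76+65+78+108+122+101+121 = 741 → 02 e5.
Outer input = (K'⊕opad) ∥ inner = 2c 26 2b 24 ∥ 02 e5.
Outer hash (tag): sum = 44+38+43+36+2+229 = 392 → 01 88.

0188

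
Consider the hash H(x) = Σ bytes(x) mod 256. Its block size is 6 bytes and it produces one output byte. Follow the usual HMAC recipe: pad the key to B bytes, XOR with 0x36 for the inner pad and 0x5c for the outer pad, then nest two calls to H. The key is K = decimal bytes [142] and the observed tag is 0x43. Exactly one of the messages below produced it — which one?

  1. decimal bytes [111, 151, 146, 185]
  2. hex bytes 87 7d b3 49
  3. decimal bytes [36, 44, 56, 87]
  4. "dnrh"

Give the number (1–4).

Key decimal bytes [142] = 8e is 1 byte ≤ B = 6; zero-pad to 6 bytes: K' = 8e 00 00 00 00 00.
K' ⊕ ipad = b8 36 36 36 36 36; K' ⊕ opad = d2 5c 5c 5c 5c 5c.
m1: inner = H(b8 36 36 36 36 36 6f 97 92 b9) = 17; tag = H(d2 5c 5c 5c 5c 5c 17) = b5
m2: inner = H(b8 36 36 36 36 36 87 7d b3 49) = c6; tag = H(d2 5c 5c 5c 5c 5c c6) = 64
m3: inner = H(b8 36 36 36 36 36 24 2c 38 57) = a5; tag = H(d2 5c 5c 5c 5c 5c a5) = 43 ← matches
m4: inner = H(b8 36 36 36 36 36 64 6e 72 68) = 72; tag = H(d2 5c 5c 5c 5c 5c 72) = 10

3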